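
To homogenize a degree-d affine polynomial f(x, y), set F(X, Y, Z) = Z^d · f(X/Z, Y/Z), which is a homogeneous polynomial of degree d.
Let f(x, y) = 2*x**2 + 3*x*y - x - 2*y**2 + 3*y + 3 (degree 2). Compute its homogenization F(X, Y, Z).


F(X, Y, Z) = 2*X**2 + 3*X*Y - X*Z - 2*Y**2 + 3*Y*Z + 3*Z**2

deg(f) = 2.
Substitute x = X/Z, y = Y/Z into f, then multiply by Z^2.
  monomial 2·x^2·y^0 ↦ 2·X^2·Y^0·Z^0.
  monomial 3·x^1·y^1 ↦ 3·X^1·Y^1·Z^0.
  monomial -1·x^1·y^0 ↦ -1·X^1·Y^0·Z^1.
  monomial -2·x^0·y^2 ↦ -2·X^0·Y^2·Z^0.
  monomial 3·x^0·y^1 ↦ 3·X^0·Y^1·Z^1.
  monomial 3·x^0·y^0 ↦ 3·X^0·Y^0·Z^2.
Collecting: F(X, Y, Z) = 2*X**2 + 3*X*Y - X*Z - 2*Y**2 + 3*Y*Z + 3*Z**2.


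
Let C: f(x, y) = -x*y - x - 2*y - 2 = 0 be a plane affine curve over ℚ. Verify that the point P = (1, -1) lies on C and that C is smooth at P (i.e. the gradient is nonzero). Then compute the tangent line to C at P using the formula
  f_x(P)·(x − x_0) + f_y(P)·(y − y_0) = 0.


Tangent line at P: -3*y - 3 = 0.

Step 1: f(1, -1) = 0, so P lies on C.
Step 2: partial derivatives
  f_x(x, y) = -y - 1, f_y(x, y) = -x - 2.
  f_x(P) = 0, f_y(P) = -3 (gradient nonzero, so P is smooth).
Step 3: tangent line at P: 0·(x − 1) + -3·(y − -1) = 0.
Expanding: -3*y - 3 = 0.


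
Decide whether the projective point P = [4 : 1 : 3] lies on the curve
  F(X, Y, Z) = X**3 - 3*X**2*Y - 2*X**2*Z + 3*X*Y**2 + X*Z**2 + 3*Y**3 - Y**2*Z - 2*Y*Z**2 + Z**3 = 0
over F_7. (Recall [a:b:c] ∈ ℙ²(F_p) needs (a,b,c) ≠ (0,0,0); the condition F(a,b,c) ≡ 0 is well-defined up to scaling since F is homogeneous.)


F(4,1,3) ≡ 5 (mod 7); P is NOT on the curve.

Evaluate F(4, 1, 3) term-by-term (mod 7).
  X**3 ↦ 1·64·1·1 = 64
  -3*X**2*Y ↦ -3·16·1·1 = -48
  -2*X**2*Z ↦ -2·16·1·3 = -96
  3*X*Y**2 ↦ 3·4·1·1 = 12
  X*Z**2 ↦ 1·4·1·9 = 36
  3*Y**3 ↦ 3·1·1·1 = 3
  -Y**2*Z ↦ -1·1·1·3 = -3
  -2*Y*Z**2 ↦ -2·1·1·9 = -18
  Z**3 ↦ 1·1·1·27 = 27
Sum: F(4, 1, 3) = (64) + (-48) + (-96) + (12) + (36) + (3) + (-3) + (-18) + (27) = -23.
Reducing mod 7: -23 ≡ 5 (mod 7).
Since F(a, b, c) ≡ 5 ≠ 0 (mod 7), P does NOT lie on the curve.


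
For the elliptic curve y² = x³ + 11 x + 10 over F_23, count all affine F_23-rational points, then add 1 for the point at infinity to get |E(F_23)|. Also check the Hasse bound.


Affine points = {(3, 1), (3, 22), (4, 7), (4, 16), (5, 11), (5, 12), (6, 4), (6, 19), (7, 4), (7, 19), (8, 9), (8, 14), (10, 4), (10, 19), (11, 6), (11, 17), (13, 2), (13, 21), (15, 10), (15, 13), (16, 2), (16, 21), (17, 2), (17, 21), (21, 7), (21, 16)}; affine count = 26; |E(F_23)| = 27.

Discriminant check: Δ ∝ 4a³ + 27b² = 4·11³ + 27·10² = 4·1331 + 27·100 ≡ 20 (mod 23). Nonzero ⇒ E is nonsingular.
For each x ∈ F_23, compute rhs = x³ + 11·x + 10 mod 23, then count y ∈ F_23 with y² ≡ rhs.
  x = 0: rhs = 10, matching y values: none (0 points).
  x = 1: rhs = 22, matching y values: none (0 points).
  x = 2: rhs = 17, matching y values: none (0 points).
  x = 3: rhs = 1, matching y values: 1, 22 (2 points).
  x = 4: rhs = 3, matching y values: 7, 16 (2 points).
  x = 5: rhs = 6, matching y values: 11, 12 (2 points).
  x = 6: rhs = 16, matching y values: 4, 19 (2 points).
  x = 7: rhs = 16, matching y values: 4, 19 (2 points).
  x = 8: rhs = 12, matching y values: 9, 14 (2 points).
  x = 9: rhs = 10, matching y values: none (0 points).
  x = 10: rhs = 16, matching y values: 4, 19 (2 points).
  x = 11: rhs = 13, matching y values: 6, 17 (2 points).
  x = 12: rhs = 7, matching y values: none (0 points).
  x = 13: rhs = 4, matching y values: 2, 21 (2 points).
  x = 14: rhs = 10, matching y values: none (0 points).
  x = 15: rhs = 8, matching y values: 10, 13 (2 points).
  x = 16: rhs = 4, matching y values: 2, 21 (2 points).
  x = 17: rhs = 4, matching y values: 2, 21 (2 points).
  x = 18: rhs = 14, matching y values: none (0 points).
  x = 19: rhs = 17, matching y values: none (0 points).
  x = 20: rhs = 19, matching y values: none (0 points).
  x = 21: rhs = 3, matching y values: 7, 16 (2 points).
  x = 22: rhs = 21, matching y values: none (0 points).
Total affine count: 26.
Full point count |E(F_23)| = 26 + 1 = 27.
Hasse bound: |27 − (23+1)| = |3| = 3 ≤ 2√23 ≈ 9.5917 ✓.


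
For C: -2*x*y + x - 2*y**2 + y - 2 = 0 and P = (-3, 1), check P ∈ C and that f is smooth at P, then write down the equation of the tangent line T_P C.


Tangent line at P: -x + 3*y - 6 = 0.

Step 1: f(-3, 1) = 0, so P lies on C.
Step 2: partial derivatives
  f_x(x, y) = 1 - 2*y, f_y(x, y) = -2*x - 4*y + 1.
  f_x(P) = -1, f_y(P) = 3 (gradient nonzero, so P is smooth).
Step 3: tangent line at P: -1·(x − -3) + 3·(y − 1) = 0.
Expanding: -x + 3*y - 6 = 0.


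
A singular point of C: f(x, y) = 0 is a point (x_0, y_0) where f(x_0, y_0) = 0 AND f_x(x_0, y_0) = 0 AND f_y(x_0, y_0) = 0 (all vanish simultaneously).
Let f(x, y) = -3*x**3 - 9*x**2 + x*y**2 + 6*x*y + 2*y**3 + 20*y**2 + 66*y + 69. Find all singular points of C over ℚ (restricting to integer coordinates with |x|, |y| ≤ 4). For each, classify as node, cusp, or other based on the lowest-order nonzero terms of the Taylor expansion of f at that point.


Singular points: {(-1, -3)}; classification: cusp.

Compute partial derivatives:
  f_x = -9*x**2 - 18*x + y**2 + 6*y.
  f_y = 2*x*y + 6*x + 6*y**2 + 40*y + 66.
Scan x_0 ∈ {−4, ..., 4}. For each x_0, f_y(x_0, y) is a polynomial in y; find its integer roots y ∈ {−4, ..., 4}, then test f_x and f at those candidates.
  x = -4: f_y(-4, y) = 6*y**2 + 32*y + 42; vanishes at y ∈ {-3}. (-4, -3): f_x = -81 ≠ 0.
  x = -3: f_y(-3, y) = 6*y**2 + 34*y + 48; vanishes at y ∈ {-3}. (-3, -3): f_x = -36 ≠ 0.
  x = -2: f_y(-2, y) = 6*y**2 + 36*y + 54; vanishes at y ∈ {-3}. (-2, -3): f_x = -9 ≠ 0.
  x = -1: f_y(-1, y) = 6*y**2 + 38*y + 60; vanishes at y ∈ {-3}. (-1, -3): f_x = 0, f = 0 — SINGULAR.
  x = 0: f_y(0, y) = 6*y**2 + 40*y + 66; vanishes at y ∈ {-3}. (0, -3): f_x = -9 ≠ 0.
  x = 1: f_y(1, y) = 6*y**2 + 42*y + 72; vanishes at y ∈ {-4, -3}. (1, -4): f_x = -35 ≠ 0; (1, -3): f_x = -36 ≠ 0.
  x = 2: f_y(2, y) = 6*y**2 + 44*y + 78; vanishes at y ∈ {-3}. (2, -3): f_x = -81 ≠ 0.
  x = 3: f_y(3, y) = 6*y**2 + 46*y + 84; vanishes at y ∈ {-3}. (3, -3): f_x = -144 ≠ 0.
  x = 4: f_y(4, y) = 6*y**2 + 48*y + 90; vanishes at y ∈ {-3}. (4, -3): f_x = -225 ≠ 0.
Only singular point on the grid: (-1, -3).
Classify: substitute x = -1 + u, y = -3 + v and expand: f = -3*u**3 + u*v**2 + 2*v**3 + v**2.
No constant or linear terms (consistent with a singular point). Quadratic part: v**2. Cubic part: -3*u**3 + u*v**2 + 2*v**3.
The quadratic part v**2 is a perfect square, so there is a single (double) tangent line v = 0, i.e. y = -3. Restricting the cubic part to that line (v = 0) leaves -3*u**3 ≠ 0, so f is not divisible by v and the branch is v² ≈ 3*u**3 to lowest order — this is a cusp.
Classification: cusp.


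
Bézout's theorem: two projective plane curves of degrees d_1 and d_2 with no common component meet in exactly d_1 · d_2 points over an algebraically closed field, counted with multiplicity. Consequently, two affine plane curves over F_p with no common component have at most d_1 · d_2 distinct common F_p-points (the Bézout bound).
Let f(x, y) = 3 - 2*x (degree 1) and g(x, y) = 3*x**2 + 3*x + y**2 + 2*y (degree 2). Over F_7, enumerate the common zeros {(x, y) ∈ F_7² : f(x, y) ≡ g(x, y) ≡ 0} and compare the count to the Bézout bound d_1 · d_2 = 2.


Common zeros: {(5, 2), (5, 3)}; count = 2; Bézout bound = 2.

deg(f) = 1, deg(g) = 2, so Bézout bound = 2.
Scan x ∈ F_7. For each x, list the y ∈ F_7 with f(x, y) ≡ 0 and those with g(x, y) ≡ 0 (mod 7); the common zeros in that column are the intersection.
  x = 0: f ≡ 0 at y ∈ ∅; g ≡ 0 at y ∈ {0, 5}; common: ∅.
  x = 1: f ≡ 0 at y ∈ ∅; g ≡ 0 at y ∈ {2, 3}; common: ∅.
  x = 2: f ≡ 0 at y ∈ ∅; g ≡ 0 at y ∈ {1, 4}; common: ∅.
  x = 3: f ≡ 0 at y ∈ ∅; g ≡ 0 at y ∈ {6}; common: ∅.
  x = 4: f ≡ 0 at y ∈ ∅; g ≡ 0 at y ∈ {1, 4}; common: ∅.
  x = 5: f ≡ 0 at y ∈ {0, 1, 2, 3, 4, 5, 6}; g ≡ 0 at y ∈ {2, 3}; common: {2, 3}.
  x = 6: f ≡ 0 at y ∈ ∅; g ≡ 0 at y ∈ {0, 5}; common: ∅.
Collecting: common zeros = {(5, 2), (5, 3)}, so the count is 2.
Comparison with the Bézout bound: 2 ≤ 2 = deg(f)·deg(g), as expected for curves with no common component (the bound is attained).


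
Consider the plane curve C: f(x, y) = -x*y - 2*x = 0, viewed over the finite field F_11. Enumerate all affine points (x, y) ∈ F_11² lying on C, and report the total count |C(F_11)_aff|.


Affine F_11-points: {(0, 0), (0, 1), (0, 2), (0, 3), (0, 4), (0, 5), (0, 6), (0, 7), (0, 8), (0, 9), (0, 10), (1, 9), (2, 9), (3, 9), (4, 9), (5, 9), (6, 9), (7, 9), (8, 9), (9, 9), (10, 9)}; count = 21.

For each of the 121 pairs (x, y) ∈ F_11², evaluate f(x, y) mod 11. Record the zeros.
  x = 0: [0↦0, 1↦0, 2↦0, 3↦0, 4↦0, 5↦0, 6↦0, 7↦0, 8↦0, 9↦0, 10↦0]  zeros at y ∈ {0, 1, 2, 3, 4, 5, 6, 7, 8, 9, 10}
  x = 1: [0↦9, 1↦8, 2↦7, 3↦6, 4↦5, 5↦4, 6↦3, 7↦2, 8↦1, 9↦0, 10↦10]  zeros at y ∈ {9}
  x = 2: [0↦7, 1↦5, 2↦3, 3↦1, 4↦10, 5↦8, 6↦6, 7↦4, 8↦2, 9↦0, 10↦9]  zeros at y ∈ {9}
  x = 3: [0↦5, 1↦2, 2↦10, 3↦7, 4↦4, 5↦1, 6↦9, 7↦6, 8↦3, 9↦0, 10↦8]  zeros at y ∈ {9}
  x = 4: [0↦3, 1↦10, 2↦6, 3↦2, 4↦9, 5↦5, 6↦1, 7↦8, 8↦4, 9↦0, 10↦7]  zeros at y ∈ {9}
  x = 5: [0↦1, 1↦7, 2↦2, 3↦8, 4↦3, 5↦9, 6↦4, 7↦10, 8↦5, 9↦0, 10↦6]  zeros at y ∈ {9}
  x = 6: [0↦10, 1↦4, 2↦9, 3↦3, 4↦8, 5↦2, 6↦7, 7↦1, 8↦6, 9↦0, 10↦5]  zeros at y ∈ {9}
  x = 7: [0↦8, 1↦1, 2↦5, 3↦9, 4↦2, 5↦6, 6↦10, 7↦3, 8↦7, 9↦0, 10↦4]  zeros at y ∈ {9}
  x = 8: [0↦6, 1↦9, 2↦1, 3↦4, 4↦7, 5↦10, 6↦2, 7↦5, 8↦8, 9↦0, 10↦3]  zeros at y ∈ {9}
  x = 9: [0↦4, 1↦6, 2↦8, 3↦10, 4↦1, 5↦3, 6↦5, 7↦7, 8↦9, 9↦0, 10↦2]  zeros at y ∈ {9}
  x = 10: [0↦2, 1↦3, 2↦4, 3↦5, 4↦6, 5↦7, 6↦8, 7↦9, 8↦10, 9↦0, 10↦1]  zeros at y ∈ {9}
Collecting zeros: affine points = {(0, 0), (0, 1), (0, 2), (0, 3), (0, 4), (0, 5), (0, 6), (0, 7), (0, 8), (0, 9), (0, 10), (1, 9), (2, 9), (3, 9), (4, 9), (5, 9), (6, 9), (7, 9), (8, 9), (9, 9), (10, 9)}.
Total count |C(F_11)_aff| = 21.


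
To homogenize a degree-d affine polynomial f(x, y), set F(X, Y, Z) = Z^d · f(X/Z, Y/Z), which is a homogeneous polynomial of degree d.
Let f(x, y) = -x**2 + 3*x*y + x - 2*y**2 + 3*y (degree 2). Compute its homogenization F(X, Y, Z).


F(X, Y, Z) = -X**2 + 3*X*Y + X*Z - 2*Y**2 + 3*Y*Z

deg(f) = 2.
Substitute x = X/Z, y = Y/Z into f, then multiply by Z^2.
  monomial -1·x^2·y^0 ↦ -1·X^2·Y^0·Z^0.
  monomial 3·x^1·y^1 ↦ 3·X^1·Y^1·Z^0.
  monomial 1·x^1·y^0 ↦ 1·X^1·Y^0·Z^1.
  monomial -2·x^0·y^2 ↦ -2·X^0·Y^2·Z^0.
  monomial 3·x^0·y^1 ↦ 3·X^0·Y^1·Z^1.
Collecting: F(X, Y, Z) = -X**2 + 3*X*Y + X*Z - 2*Y**2 + 3*Y*Z.


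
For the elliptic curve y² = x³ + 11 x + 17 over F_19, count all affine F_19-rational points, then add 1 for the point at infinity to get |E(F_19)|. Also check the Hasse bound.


Affine points = {(0, 6), (0, 13), (2, 3), (2, 16), (3, 1), (3, 18), (4, 7), (4, 12), (5, 8), (5, 11), (7, 0), (8, 3), (8, 16), (9, 3), (9, 16), (10, 5), (10, 14), (11, 5), (11, 14), (13, 1), (13, 18), (15, 2), (15, 17), (17, 5), (17, 14), (18, 9), (18, 10)}; affine count = 27; |E(F_19)| = 28.

Discriminant check: Δ ∝ 4a³ + 27b² = 4·11³ + 27·17² = 4·1331 + 27·289 ≡ 17 (mod 19). Nonzero ⇒ E is nonsingular.
For each x ∈ F_19, compute rhs = x³ + 11·x + 17 mod 19, then count y ∈ F_19 with y² ≡ rhs.
  x = 0: rhs = 17, matching y values: 6, 13 (2 points).
  x = 1: rhs = 10, matching y values: none (0 points).
  x = 2: rhs = 9, matching y values: 3, 16 (2 points).
  x = 3: rhs = 1, matching y values: 1, 18 (2 points).
  x = 4: rhs = 11, matching y values: 7, 12 (2 points).
  x = 5: rhs = 7, matching y values: 8, 11 (2 points).
  x = 6: rhs = 14, matching y values: none (0 points).
  x = 7: rhs = 0, matching y values: 0 (1 points).
  x = 8: rhs = 9, matching y values: 3, 16 (2 points).
  x = 9: rhs = 9, matching y values: 3, 16 (2 points).
  x = 10: rhs = 6, matching y values: 5, 14 (2 points).
  x = 11: rhs = 6, matching y values: 5, 14 (2 points).
  x = 12: rhs = 15, matching y values: none (0 points).
  x = 13: rhs = 1, matching y values: 1, 18 (2 points).
  x = 14: rhs = 8, matching y values: none (0 points).
  x = 15: rhs = 4, matching y values: 2, 17 (2 points).
  x = 16: rhs = 14, matching y values: none (0 points).
  x = 17: rhs = 6, matching y values: 5, 14 (2 points).
  x = 18: rhs = 5, matching y values: 9, 10 (2 points).
Total affine count: 27.
Full point count |E(F_19)| = 27 + 1 = 28.
Hasse bound: |28 − (19+1)| = |8| = 8 ≤ 2√19 ≈ 8.7178 ✓.


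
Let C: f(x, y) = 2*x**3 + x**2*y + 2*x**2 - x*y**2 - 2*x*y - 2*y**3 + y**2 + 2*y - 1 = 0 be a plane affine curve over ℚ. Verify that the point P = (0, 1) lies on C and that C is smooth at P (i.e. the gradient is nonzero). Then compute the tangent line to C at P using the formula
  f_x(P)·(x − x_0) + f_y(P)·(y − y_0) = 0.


Tangent line at P: -3*x - 2*y + 2 = 0.

Step 1: f(0, 1) = 0, so P lies on C.
Step 2: partial derivatives
  f_x(x, y) = 6*x**2 + 2*x*y + 4*x - y**2 - 2*y, f_y(x, y) = x**2 - 2*x*y - 2*x - 6*y**2 + 2*y + 2.
  f_x(P) = -3, f_y(P) = -2 (gradient nonzero, so P is smooth).
Step 3: tangent line at P: -3·(x − 0) + -2·(y − 1) = 0.
Expanding: -3*x - 2*y + 2 = 0.


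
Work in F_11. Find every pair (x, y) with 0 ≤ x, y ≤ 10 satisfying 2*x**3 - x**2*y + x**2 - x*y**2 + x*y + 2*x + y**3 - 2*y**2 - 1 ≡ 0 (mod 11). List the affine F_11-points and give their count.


Affine F_11-points: {(0, 6), (1, 2), (1, 10), (2, 2), (3, 2), (4, 3), (4, 5), (4, 9), (6, 7), (7, 0), (9, 1)}; count = 11.

For each of the 121 pairs (x, y) ∈ F_11², evaluate f(x, y) mod 11. Record the zeros.
  x = 0: [0↦10, 1↦9, 2↦10, 3↦8, 4↦9, 5↦8, 6↦0, 7↦2, 8↦9, 9↦5, 10↦7]  zeros at y ∈ {6}
  x = 1: [0↦4, 1↦2, 2↦0, 3↦4, 4↦9, 5↦10, 6↦2, 7↦2, 8↦5, 9↦6, 10↦0]  zeros at y ∈ {2, 10}
  x = 2: [0↦1, 1↦7, 2↦0, 3↦8, 4↦4, 5↦5, 6↦6, 7↦2, 8↦10, 9↦3, 10↦9]  zeros at y ∈ {2}
  x = 3: [0↦2, 1↦3, 2↦0, 3↦10, 4↦6, 5↦5, 6↦2, 7↦3, 8↦3, 9↦8, 10↦2]  zeros at y ∈ {2}
  x = 4: [0↦8, 1↦2, 2↦1, 3↦0, 4↦5, 5↦0, 6↦2, 7↦6, 8↦7, 9↦0, 10↦2]  zeros at y ∈ {3, 5, 9}
  x = 5: [0↦9, 1↦5, 2↦4, 3↦1, 4↦2, 5↦2, 6↦7, 7↦1, 8↦1, 9↦2, 10↦10]  zeros at y ∈ ∅
  x = 6: [0↦6, 1↦2, 2↦10, 3↦3, 4↦9, 5↦1, 6↦7, 7↦0, 8↦8, 9↦4, 10↦5]  zeros at y ∈ {7}
  x = 7: [0↦0, 1↦5, 2↦9, 3↦7, 4↦5, 5↦9, 6↦3, 7↦4, 8↦7, 9↦7, 10↦10]  zeros at y ∈ {0}
  x = 8: [0↦3, 1↦4, 2↦2, 3↦3, 4↦2, 5↦5, 6↦7, 7↦3, 8↦10, 9↦1, 10↦4]  zeros at y ∈ ∅
  x = 9: [0↦5, 1↦0, 2↦1, 3↦3, 4↦1, 5↦1, 6↦9, 7↦9, 8↦7, 9↦9, 10↦10]  zeros at y ∈ {1}
  x = 10: [0↦7, 1↦5, 2↦7, 3↦8, 4↦3, 5↦9, 6↦10, 7↦1, 8↦10, 9↦10, 10↦7]  zeros at y ∈ ∅
Collecting zeros: affine points = {(0, 6), (1, 2), (1, 10), (2, 2), (3, 2), (4, 3), (4, 5), (4, 9), (6, 7), (7, 0), (9, 1)}.
Total count |C(F_11)_aff| = 11.


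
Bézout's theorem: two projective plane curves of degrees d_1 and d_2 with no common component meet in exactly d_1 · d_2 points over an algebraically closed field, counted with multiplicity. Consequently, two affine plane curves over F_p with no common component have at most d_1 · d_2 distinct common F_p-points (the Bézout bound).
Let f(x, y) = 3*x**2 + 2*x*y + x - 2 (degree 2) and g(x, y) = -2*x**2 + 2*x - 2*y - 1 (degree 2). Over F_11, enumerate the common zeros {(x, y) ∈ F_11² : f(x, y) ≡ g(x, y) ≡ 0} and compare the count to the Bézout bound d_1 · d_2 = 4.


Common zeros: {(3, 10)}; count = 1; Bézout bound = 4.

deg(f) = 2, deg(g) = 2, so Bézout bound = 4.
Scan x ∈ F_11. For each x, list the y ∈ F_11 with f(x, y) ≡ 0 and those with g(x, y) ≡ 0 (mod 11); the common zeros in that column are the intersection.
  x = 0: f ≡ 0 at y ∈ ∅; g ≡ 0 at y ∈ {5}; common: ∅.
  x = 1: f ≡ 0 at y ∈ {10}; g ≡ 0 at y ∈ {5}; common: ∅.
  x = 2: f ≡ 0 at y ∈ {8}; g ≡ 0 at y ∈ {3}; common: ∅.
  x = 3: f ≡ 0 at y ∈ {10}; g ≡ 0 at y ∈ {10}; common: {10}.
  x = 4: f ≡ 0 at y ∈ {2}; g ≡ 0 at y ∈ {4}; common: ∅.
  x = 5: f ≡ 0 at y ∈ {1}; g ≡ 0 at y ∈ {7}; common: ∅.
  x = 6: f ≡ 0 at y ∈ {9}; g ≡ 0 at y ∈ {8}; common: ∅.
  x = 7: f ≡ 0 at y ∈ {8}; g ≡ 0 at y ∈ {7}; common: ∅.
  x = 8: f ≡ 0 at y ∈ {0}; g ≡ 0 at y ∈ {4}; common: ∅.
  x = 9: f ≡ 0 at y ∈ {2}; g ≡ 0 at y ∈ {10}; common: ∅.
  x = 10: f ≡ 0 at y ∈ {0}; g ≡ 0 at y ∈ {3}; common: ∅.
Collecting: common zeros = {(3, 10)}, so the count is 1.
Comparison with the Bézout bound: 1 ≤ 4 = deg(f)·deg(g), as expected for curves with no common component (the affine F_11-count falls short of the bound because intersections may lie at infinity, over extension fields, or carry multiplicity).


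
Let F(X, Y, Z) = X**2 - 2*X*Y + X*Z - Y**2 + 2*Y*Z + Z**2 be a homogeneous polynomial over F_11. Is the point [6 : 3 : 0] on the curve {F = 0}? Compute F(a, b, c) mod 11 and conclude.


F(6,3,0) ≡ 2 (mod 11); P is NOT on the curve.

Evaluate F(6, 3, 0) term-by-term (mod 11).
  X**2 ↦ 1·36·1·1 = 36
  -2*X*Y ↦ -2·6·3·1 = -36
  X*Z ↦ 1·6·1·0 = 0
  -Y**2 ↦ -1·1·9·1 = -9
  2*Y*Z ↦ 2·1·3·0 = 0
  Z**2 ↦ 1·1·1·0 = 0
Sum: F(6, 3, 0) = (36) + (-36) + (0) + (-9) + (0) + (0) = -9.
Reducing mod 11: -9 ≡ 2 (mod 11).
Since F(a, b, c) ≡ 2 ≠ 0 (mod 11), P does NOT lie on the curve.


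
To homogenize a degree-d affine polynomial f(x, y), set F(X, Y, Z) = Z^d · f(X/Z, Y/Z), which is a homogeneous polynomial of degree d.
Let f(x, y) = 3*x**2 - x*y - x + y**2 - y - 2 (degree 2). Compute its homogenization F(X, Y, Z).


F(X, Y, Z) = 3*X**2 - X*Y - X*Z + Y**2 - Y*Z - 2*Z**2

deg(f) = 2.
Substitute x = X/Z, y = Y/Z into f, then multiply by Z^2.
  monomial 3·x^2·y^0 ↦ 3·X^2·Y^0·Z^0.
  monomial -1·x^1·y^1 ↦ -1·X^1·Y^1·Z^0.
  monomial -1·x^1·y^0 ↦ -1·X^1·Y^0·Z^1.
  monomial 1·x^0·y^2 ↦ 1·X^0·Y^2·Z^0.
  monomial -1·x^0·y^1 ↦ -1·X^0·Y^1·Z^1.
  monomial -2·x^0·y^0 ↦ -2·X^0·Y^0·Z^2.
Collecting: F(X, Y, Z) = 3*X**2 - X*Y - X*Z + Y**2 - Y*Z - 2*Z**2.


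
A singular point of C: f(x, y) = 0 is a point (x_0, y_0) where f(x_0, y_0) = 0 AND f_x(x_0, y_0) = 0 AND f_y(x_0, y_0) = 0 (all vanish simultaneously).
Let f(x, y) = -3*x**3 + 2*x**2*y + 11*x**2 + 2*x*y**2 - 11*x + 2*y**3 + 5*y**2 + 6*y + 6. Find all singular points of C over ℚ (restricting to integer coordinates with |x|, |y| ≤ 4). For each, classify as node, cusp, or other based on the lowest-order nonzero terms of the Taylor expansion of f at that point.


Singular points: {(1, -1)}; classification: cusp.

Compute partial derivatives:
  f_x = -9*x**2 + 4*x*y + 22*x + 2*y**2 - 11.
  f_y = 2*x**2 + 4*x*y + 6*y**2 + 10*y + 6.
Scan x_0 ∈ {−4, ..., 4}. For each x_0, f_y(x_0, y) is a polynomial in y; find its integer roots y ∈ {−4, ..., 4}, then test f_x and f at those candidates.
  x = -4: f_y(-4, y) = 6*y**2 - 6*y + 38; no integer root y with |y| ≤ 4.
  x = -3: f_y(-3, y) = 6*y**2 - 2*y + 24; no integer root y with |y| ≤ 4.
  x = -2: f_y(-2, y) = 6*y**2 + 2*y + 14; no integer root y with |y| ≤ 4.
  x = -1: f_y(-1, y) = 6*y**2 + 6*y + 8; no integer root y with |y| ≤ 4.
  x = 0: f_y(0, y) = 6*y**2 + 10*y + 6; no integer root y with |y| ≤ 4.
  x = 1: f_y(1, y) = 6*y**2 + 14*y + 8; vanishes at y ∈ {-1}. (1, -1): f_x = 0, f = 0 — SINGULAR.
  x = 2: f_y(2, y) = 6*y**2 + 18*y + 14; no integer root y with |y| ≤ 4.
  x = 3: f_y(3, y) = 6*y**2 + 22*y + 24; no integer root y with |y| ≤ 4.
  x = 4: f_y(4, y) = 6*y**2 + 26*y + 38; no integer root y with |y| ≤ 4.
Only singular point on the grid: (1, -1).
Classify: substitute x = 1 + u, y = -1 + v and expand: f = -3*u**3 + 2*u**2*v + 2*u*v**2 + 2*v**3 + v**2.
No constant or linear terms (consistent with a singular point). Quadratic part: v**2. Cubic part: -3*u**3 + 2*u**2*v + 2*u*v**2 + 2*v**3.
The quadratic part v**2 is a perfect square, so there is a single (double) tangent line v = 0, i.e. y = -1. Restricting the cubic part to that line (v = 0) leaves -3*u**3 ≠ 0, so f is not divisible by v and the branch is v² ≈ 3*u**3 to lowest order — this is a cusp.
Classification: cusp.


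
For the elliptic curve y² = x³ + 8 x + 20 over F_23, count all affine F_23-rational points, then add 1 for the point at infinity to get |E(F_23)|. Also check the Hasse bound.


Affine points = {(1, 11), (1, 12), (3, 5), (3, 18), (4, 1), (4, 22), (5, 1), (5, 22), (6, 10), (6, 13), (9, 4), (9, 19), (11, 6), (11, 17), (12, 2), (12, 21), (14, 1), (14, 22), (16, 9), (16, 14), (17, 3), (17, 20), (18, 4), (18, 19), (19, 4), (19, 19)}; affine count = 26; |E(F_23)| = 27.

Discriminant check: Δ ∝ 4a³ + 27b² = 4·8³ + 27·20² = 4·512 + 27·400 ≡ 14 (mod 23). Nonzero ⇒ E is nonsingular.
For each x ∈ F_23, compute rhs = x³ + 8·x + 20 mod 23, then count y ∈ F_23 with y² ≡ rhs.
  x = 0: rhs = 20, matching y values: none (0 points).
  x = 1: rhs = 6, matching y values: 11, 12 (2 points).
  x = 2: rhs = 21, matching y values: none (0 points).
  x = 3: rhs = 2, matching y values: 5, 18 (2 points).
  x = 4: rhs = 1, matching y values: 1, 22 (2 points).
  x = 5: rhs = 1, matching y values: 1, 22 (2 points).
  x = 6: rhs = 8, matching y values: 10, 13 (2 points).
  x = 7: rhs = 5, matching y values: none (0 points).
  x = 8: rhs = 21, matching y values: none (0 points).
  x = 9: rhs = 16, matching y values: 4, 19 (2 points).
  x = 10: rhs = 19, matching y values: none (0 points).
  x = 11: rhs = 13, matching y values: 6, 17 (2 points).
  x = 12: rhs = 4, matching y values: 2, 21 (2 points).
  x = 13: rhs = 21, matching y values: none (0 points).
  x = 14: rhs = 1, matching y values: 1, 22 (2 points).
  x = 15: rhs = 19, matching y values: none (0 points).
  x = 16: rhs = 12, matching y values: 9, 14 (2 points).
  x = 17: rhs = 9, matching y values: 3, 20 (2 points).
  x = 18: rhs = 16, matching y values: 4, 19 (2 points).
  x = 19: rhs = 16, matching y values: 4, 19 (2 points).
  x = 20: rhs = 15, matching y values: none (0 points).
  x = 21: rhs = 19, matching y values: none (0 points).
  x = 22: rhs = 11, matching y values: none (0 points).
Total affine count: 26.
Full point count |E(F_23)| = 26 + 1 = 27.
Hasse bound: |27 − (23+1)| = |3| = 3 ≤ 2√23 ≈ 9.5917 ✓.


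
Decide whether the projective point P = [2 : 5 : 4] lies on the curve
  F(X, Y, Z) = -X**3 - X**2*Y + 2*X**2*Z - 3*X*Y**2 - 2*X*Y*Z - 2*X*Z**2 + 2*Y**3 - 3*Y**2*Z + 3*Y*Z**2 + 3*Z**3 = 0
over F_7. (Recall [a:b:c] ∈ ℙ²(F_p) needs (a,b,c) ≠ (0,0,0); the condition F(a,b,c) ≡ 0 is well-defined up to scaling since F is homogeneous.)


F(2,5,4) ≡ 1 (mod 7); P is NOT on the curve.

Evaluate F(2, 5, 4) term-by-term (mod 7).
  -X**3 ↦ -1·8·1·1 = -8
  -X**2*Y ↦ -1·4·5·1 = -20
  2*X**2*Z ↦ 2·4·1·4 = 32
  -3*X*Y**2 ↦ -3·2·25·1 = -150
  -2*X*Y*Z ↦ -2·2·5·4 = -80
  -2*X*Z**2 ↦ -2·2·1·16 = -64
  2*Y**3 ↦ 2·1·125·1 = 250
  -3*Y**2*Z ↦ -3·1·25·4 = -300
  3*Y*Z**2 ↦ 3·1·5·16 = 240
  3*Z**3 ↦ 3·1·1·64 = 192
Sum: F(2, 5, 4) = (-8) + (-20) + (32) + (-150) + (-80) + (-64) + (250) + (-300) + (240) + (192) = 92.
Reducing mod 7: 92 ≡ 1 (mod 7).
Since F(a, b, c) ≡ 1 ≠ 0 (mod 7), P does NOT lie on the curve.


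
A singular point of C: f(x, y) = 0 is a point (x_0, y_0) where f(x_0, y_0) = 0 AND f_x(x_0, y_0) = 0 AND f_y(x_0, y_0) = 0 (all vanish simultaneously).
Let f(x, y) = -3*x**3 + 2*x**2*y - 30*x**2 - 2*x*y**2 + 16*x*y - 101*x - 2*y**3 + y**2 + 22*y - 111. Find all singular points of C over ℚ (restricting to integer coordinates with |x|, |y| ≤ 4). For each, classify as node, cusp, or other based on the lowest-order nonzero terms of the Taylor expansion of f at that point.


Singular points: {(-3, 1)}; classification: node.

Compute partial derivatives:
  f_x = -9*x**2 + 4*x*y - 60*x - 2*y**2 + 16*y - 101.
  f_y = 2*x**2 - 4*x*y + 16*x - 6*y**2 + 2*y + 22.
Scan x_0 ∈ {−4, ..., 4}. For each x_0, f_y(x_0, y) is a polynomial in y; find its integer roots y ∈ {−4, ..., 4}, then test f_x and f at those candidates.
  x = -4: f_y(-4, y) = -6*y**2 + 18*y - 10; no integer root y with |y| ≤ 4.
  x = -3: f_y(-3, y) = -6*y**2 + 14*y - 8; vanishes at y ∈ {1}. (-3, 1): f_x = 0, f = 0 — SINGULAR.
  x = -2: f_y(-2, y) = -6*y**2 + 10*y - 2; no integer root y with |y| ≤ 4.
  x = -1: f_y(-1, y) = -6*y**2 + 6*y + 8; no integer root y with |y| ≤ 4.
  x = 0: f_y(0, y) = -6*y**2 + 2*y + 22; no integer root y with |y| ≤ 4.
  x = 1: f_y(1, y) = -6*y**2 - 2*y + 40; no integer root y with |y| ≤ 4.
  x = 2: f_y(2, y) = -6*y**2 - 6*y + 62; no integer root y with |y| ≤ 4.
  x = 3: f_y(3, y) = -6*y**2 - 10*y + 88; no integer root y with |y| ≤ 4.
  x = 4: f_y(4, y) = -6*y**2 - 14*y + 118; no integer root y with |y| ≤ 4.
Only singular point on the grid: (-3, 1).
Classify: substitute x = -3 + u, y = 1 + v and expand: f = -3*u**3 + 2*u**2*v - u**2 - 2*u*v**2 - 2*v**3 + v**2.
No constant or linear terms (consistent with a singular point). Quadratic part: -u**2 + v**2. Cubic part: -3*u**3 + 2*u**2*v - 2*u*v**2 - 2*v**3.
The quadratic part v**2 - u**2 = (v − u)(v + u) splits into two distinct linear factors, so there are two distinct tangent lines y − 1 = ±(x − -3) — this is a node (ordinary double point).
Classification: node.


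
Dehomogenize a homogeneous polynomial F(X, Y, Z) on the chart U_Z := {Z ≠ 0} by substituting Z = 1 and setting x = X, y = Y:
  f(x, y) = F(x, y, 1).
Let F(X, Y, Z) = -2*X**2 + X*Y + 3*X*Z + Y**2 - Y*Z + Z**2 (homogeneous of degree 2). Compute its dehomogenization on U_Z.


f(x, y) = -2*x**2 + x*y + 3*x + y**2 - y + 1

On U_Z we set Z = 1. Each monomial c·X^i·Y^j·Z^k in F becomes c·x^i·y^j·1^k = c·x^i·y^j.
Substituting Z = 1: F(X, Y, 1) = -2*x**2 + x*y + 3*x + y**2 - y + 1.
Note: deg(f) ≤ deg(F) = 2; strict inequality happens when F is divisible by Z (lost terms).


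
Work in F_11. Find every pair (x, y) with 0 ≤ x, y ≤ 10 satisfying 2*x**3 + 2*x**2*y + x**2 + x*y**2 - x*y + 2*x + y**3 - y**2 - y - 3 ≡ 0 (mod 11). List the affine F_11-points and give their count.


Affine F_11-points: {(1, 4), (2, 4), (3, 0), (3, 2), (3, 7), (4, 5), (4, 9), (7, 7), (8, 2), (9, 4), (9, 6), (10, 7), (10, 10)}; count = 13.

For each of the 121 pairs (x, y) ∈ F_11², evaluate f(x, y) mod 11. Record the zeros.
  x = 0: [0↦8, 1↦7, 2↦10, 3↦1, 4↦8, 5↦4, 6↦6, 7↦9, 8↦8, 9↦9, 10↦7]  zeros at y ∈ ∅
  x = 1: [0↦2, 1↦3, 2↦10, 3↦7, 4↦0, 5↦6, 6↦9, 7↦4, 8↦8, 9↦5, 10↦1]  zeros at y ∈ {4}
  x = 2: [0↦10, 1↦6, 2↦10, 3↦6, 4↦0, 5↦9, 6↦6, 7↦8, 8↦10, 9↦7, 10↦5]  zeros at y ∈ {4}
  x = 3: [0↦0, 1↦6, 2↦0, 3↦10, 4↦9, 5↦3, 6↦9, 7↦0, 8↦4, 9↦5, 10↦9]  zeros at y ∈ {0, 2, 7}
  x = 4: [0↦6, 1↦4, 2↦3, 3↦9, 4↦6, 5↦0, 6↦8, 7↦3, 8↦2, 9↦0, 10↦3]  zeros at y ∈ {5, 9}
  x = 5: [0↦7, 1↦1, 2↦9, 3↦4, 4↦3, 5↦1, 6↦4, 7↦7, 8↦5, 9↦4, 10↦10]  zeros at y ∈ ∅
  x = 6: [0↦4, 1↦9, 2↦8, 3↦7, 4↦1, 5↦7, 6↦9, 7↦2, 8↦3, 9↦7, 10↦9]  zeros at y ∈ ∅
  x = 7: [0↦9, 1↦7, 2↦1, 3↦8, 4↦1, 5↦8, 6↦2, 7↦0, 8↦8, 9↦10, 10↦1]  zeros at y ∈ {7}
  x = 8: [0↦1, 1↦7, 2↦0, 3↦8, 4↦4, 5↦5, 6↦6, 7↦2, 8↦10, 9↦3, 10↦9]  zeros at y ∈ {2}
  x = 9: [0↦3, 1↦10, 2↦6, 3↦8, 4↦0, 5↦10, 6↦0, 7↦9, 8↦10, 9↦9, 10↦1]  zeros at y ∈ {4, 6}
  x = 10: [0↦5, 1↦6, 2↦9, 3↦9, 4↦1, 5↦2, 6↦7, 7↦0, 8↦9, 9↦7, 10↦0]  zeros at y ∈ {7, 10}
Collecting zeros: affine points = {(1, 4), (2, 4), (3, 0), (3, 2), (3, 7), (4, 5), (4, 9), (7, 7), (8, 2), (9, 4), (9, 6), (10, 7), (10, 10)}.
Total count |C(F_11)_aff| = 13.


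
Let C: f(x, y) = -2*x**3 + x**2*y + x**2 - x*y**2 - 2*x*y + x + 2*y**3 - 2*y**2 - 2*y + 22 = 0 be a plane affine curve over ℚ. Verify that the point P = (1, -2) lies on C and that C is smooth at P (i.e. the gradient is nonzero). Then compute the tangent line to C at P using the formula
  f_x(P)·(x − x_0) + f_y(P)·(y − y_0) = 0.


Tangent line at P: -7*x + 33*y + 73 = 0.

Step 1: f(1, -2) = 0, so P lies on C.
Step 2: partial derivatives
  f_x(x, y) = -6*x**2 + 2*x*y + 2*x - y**2 - 2*y + 1, f_y(x, y) = x**2 - 2*x*y - 2*x + 6*y**2 - 4*y - 2.
  f_x(P) = -7, f_y(P) = 33 (gradient nonzero, so P is smooth).
Step 3: tangent line at P: -7·(x − 1) + 33·(y − -2) = 0.
Expanding: -7*x + 33*y + 73 = 0.


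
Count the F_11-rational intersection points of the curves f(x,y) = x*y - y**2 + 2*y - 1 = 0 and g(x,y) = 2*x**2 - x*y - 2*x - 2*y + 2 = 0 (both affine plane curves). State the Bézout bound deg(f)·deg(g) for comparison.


Common zeros: {(0, 1), (2, 7)}; count = 2; Bézout bound = 4.

deg(f) = 2, deg(g) = 2, so Bézout bound = 4.
Scan x ∈ F_11. For each x, list the y ∈ F_11 with f(x, y) ≡ 0 and those with g(x, y) ≡ 0 (mod 11); the common zeros in that column are the intersection.
  x = 0: f ≡ 0 at y ∈ {1}; g ≡ 0 at y ∈ {1}; common: {1}.
  x = 1: f ≡ 0 at y ∈ {5, 9}; g ≡ 0 at y ∈ {8}; common: ∅.
  x = 2: f ≡ 0 at y ∈ {7, 8}; g ≡ 0 at y ∈ {7}; common: {7}.
  x = 3: f ≡ 0 at y ∈ ∅; g ≡ 0 at y ∈ {5}; common: ∅.
  x = 4: f ≡ 0 at y ∈ ∅; g ≡ 0 at y ∈ {8}; common: ∅.
  x = 5: f ≡ 0 at y ∈ {3, 4}; g ≡ 0 at y ∈ {6}; common: ∅.
  x = 6: f ≡ 0 at y ∈ {2, 6}; g ≡ 0 at y ∈ {5}; common: ∅.
  x = 7: f ≡ 0 at y ∈ {10}; g ≡ 0 at y ∈ {1}; common: ∅.
  x = 8: f ≡ 0 at y ∈ ∅; g ≡ 0 at y ∈ {7}; common: ∅.
  x = 9: f ≡ 0 at y ∈ ∅; g ≡ 0 at y ∈ ∅; common: ∅.
  x = 10: f ≡ 0 at y ∈ ∅; g ≡ 0 at y ∈ {6}; common: ∅.
Collecting: common zeros = {(0, 1), (2, 7)}, so the count is 2.
Comparison with the Bézout bound: 2 ≤ 4 = deg(f)·deg(g), as expected for curves with no common component (the affine F_11-count falls short of the bound because intersections may lie at infinity, over extension fields, or carry multiplicity).


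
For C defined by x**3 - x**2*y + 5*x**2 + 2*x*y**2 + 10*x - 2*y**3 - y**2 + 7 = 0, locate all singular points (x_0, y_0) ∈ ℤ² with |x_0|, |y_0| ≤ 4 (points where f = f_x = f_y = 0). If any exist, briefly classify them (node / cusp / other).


Singular points: {(-2, -1)}; classification: cusp.

Compute partial derivatives:
  f_x = 3*x**2 - 2*x*y + 10*x + 2*y**2 + 10.
  f_y = -x**2 + 4*x*y - 6*y**2 - 2*y.
Scan x_0 ∈ {−4, ..., 4}. For each x_0, f_y(x_0, y) is a polynomial in y; find its integer roots y ∈ {−4, ..., 4}, then test f_x and f at those candidates.
  x = -4: f_y(-4, y) = -6*y**2 - 18*y - 16; no integer root y with |y| ≤ 4.
  x = -3: f_y(-3, y) = -6*y**2 - 14*y - 9; no integer root y with |y| ≤ 4.
  x = -2: f_y(-2, y) = -6*y**2 - 10*y - 4; vanishes at y ∈ {-1}. (-2, -1): f_x = 0, f = 0 — SINGULAR.
  x = -1: f_y(-1, y) = -6*y**2 - 6*y - 1; no integer root y with |y| ≤ 4.
  x = 0: f_y(0, y) = -6*y**2 - 2*y; vanishes at y ∈ {0}. (0, 0): f_x = 10 ≠ 0.
  x = 1: f_y(1, y) = -6*y**2 + 2*y - 1; no integer root y with |y| ≤ 4.
  x = 2: f_y(2, y) = -6*y**2 + 6*y - 4; no integer root y with |y| ≤ 4.
  x = 3: f_y(3, y) = -6*y**2 + 10*y - 9; no integer root y with |y| ≤ 4.
  x = 4: f_y(4, y) = -6*y**2 + 14*y - 16; no integer root y with |y| ≤ 4.
Only singular point on the grid: (-2, -1).
Classify: substitute x = -2 + u, y = -1 + v and expand: f = u**3 - u**2*v + 2*u*v**2 - 2*v**3 + v**2.
No constant or linear terms (consistent with a singular point). Quadratic part: v**2. Cubic part: u**3 - u**2*v + 2*u*v**2 - 2*v**3.
The quadratic part v**2 is a perfect square, so there is a single (double) tangent line v = 0, i.e. y = -1. Restricting the cubic part to that line (v = 0) leaves u**3 ≠ 0, so f is not divisible by v and the branch is v² ≈ -u**3 to lowest order — this is a cusp.
Classification: cusp.


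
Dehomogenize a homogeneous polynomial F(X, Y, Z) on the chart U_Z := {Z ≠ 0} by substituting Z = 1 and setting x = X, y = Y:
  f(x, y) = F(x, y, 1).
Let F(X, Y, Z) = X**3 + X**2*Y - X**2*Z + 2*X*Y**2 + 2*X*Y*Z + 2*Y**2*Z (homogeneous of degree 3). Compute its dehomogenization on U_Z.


f(x, y) = x**3 + x**2*y - x**2 + 2*x*y**2 + 2*x*y + 2*y**2

On U_Z we set Z = 1. Each monomial c·X^i·Y^j·Z^k in F becomes c·x^i·y^j·1^k = c·x^i·y^j.
Substituting Z = 1: F(X, Y, 1) = x**3 + x**2*y - x**2 + 2*x*y**2 + 2*x*y + 2*y**2.
Note: deg(f) ≤ deg(F) = 3; strict inequality happens when F is divisible by Z (lost terms).


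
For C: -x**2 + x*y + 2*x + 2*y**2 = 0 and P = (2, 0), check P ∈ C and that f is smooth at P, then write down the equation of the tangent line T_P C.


Tangent line at P: -2*x + 2*y + 4 = 0.

Step 1: f(2, 0) = 0, so P lies on C.
Step 2: partial derivatives
  f_x(x, y) = -2*x + y + 2, f_y(x, y) = x + 4*y.
  f_x(P) = -2, f_y(P) = 2 (gradient nonzero, so P is smooth).
Step 3: tangent line at P: -2·(x − 2) + 2·(y − 0) = 0.
Expanding: -2*x + 2*y + 4 = 0.


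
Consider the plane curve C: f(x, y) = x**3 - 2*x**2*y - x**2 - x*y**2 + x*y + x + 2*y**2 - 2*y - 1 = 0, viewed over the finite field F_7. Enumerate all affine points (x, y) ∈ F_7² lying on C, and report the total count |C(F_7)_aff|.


Affine F_7-points: {(1, 0), (1, 3), (2, 5)}; count = 3.

For each of the 49 pairs (x, y) ∈ F_7², evaluate f(x, y) mod 7. Record the zeros.
  x = 0: [0↦6, 1↦6, 2↦3, 3↦4, 4↦2, 5↦4, 6↦3]  zeros at y ∈ ∅
  x = 1: [0↦0, 1↦5, 2↦5, 3↦0, 4↦4, 5↦3, 6↦4]  zeros at y ∈ {0, 3}
  x = 2: [0↦5, 1↦4, 2↦3, 3↦2, 4↦1, 5↦0, 6↦6]  zeros at y ∈ {5}
  x = 3: [0↦6, 1↦2, 2↦3, 3↦2, 4↦6, 5↦1, 6↦1]  zeros at y ∈ ∅
  x = 4: [0↦2, 1↦5, 2↦4, 3↦6, 4↦4, 5↦5, 6↦2]  zeros at y ∈ ∅
  x = 5: [0↦6, 1↦5, 2↦5, 3↦6, 4↦1, 5↦4, 6↦1]  zeros at y ∈ ∅
  x = 6: [0↦3, 1↦1, 2↦5, 3↦1, 4↦3, 5↦4, 6↦4]  zeros at y ∈ ∅
Collecting zeros: affine points = {(1, 0), (1, 3), (2, 5)}.
Total count |C(F_7)_aff| = 3.


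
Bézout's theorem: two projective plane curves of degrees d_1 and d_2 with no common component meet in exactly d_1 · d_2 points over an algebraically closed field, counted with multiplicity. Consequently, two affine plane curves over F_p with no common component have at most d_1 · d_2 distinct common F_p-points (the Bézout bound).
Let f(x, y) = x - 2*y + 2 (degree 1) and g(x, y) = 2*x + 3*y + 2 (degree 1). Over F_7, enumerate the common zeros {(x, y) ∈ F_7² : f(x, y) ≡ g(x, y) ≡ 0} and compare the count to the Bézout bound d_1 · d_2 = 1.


Common zeros: ∅; count = 0; Bézout bound = 1.

deg(f) = 1, deg(g) = 1, so Bézout bound = 1.
Scan x ∈ F_7. For each x, list the y ∈ F_7 with f(x, y) ≡ 0 and those with g(x, y) ≡ 0 (mod 7); the common zeros in that column are the intersection.
  x = 0: f ≡ 0 at y ∈ {1}; g ≡ 0 at y ∈ {4}; common: ∅.
  x = 1: f ≡ 0 at y ∈ {5}; g ≡ 0 at y ∈ {1}; common: ∅.
  x = 2: f ≡ 0 at y ∈ {2}; g ≡ 0 at y ∈ {5}; common: ∅.
  x = 3: f ≡ 0 at y ∈ {6}; g ≡ 0 at y ∈ {2}; common: ∅.
  x = 4: f ≡ 0 at y ∈ {3}; g ≡ 0 at y ∈ {6}; common: ∅.
  x = 5: f ≡ 0 at y ∈ {0}; g ≡ 0 at y ∈ {3}; common: ∅.
  x = 6: f ≡ 0 at y ∈ {4}; g ≡ 0 at y ∈ {0}; common: ∅.
Collecting: common zeros = ∅, so the count is 0.
Comparison with the Bézout bound: 0 ≤ 1 = deg(f)·deg(g), as expected for curves with no common component (the affine F_7-count falls short of the bound because intersections may lie at infinity, over extension fields, or carry multiplicity).


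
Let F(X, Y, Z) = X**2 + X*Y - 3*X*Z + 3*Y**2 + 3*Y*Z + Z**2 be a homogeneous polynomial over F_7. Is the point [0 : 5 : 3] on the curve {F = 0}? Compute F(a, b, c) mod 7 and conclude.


F(0,5,3) ≡ 3 (mod 7); P is NOT on the curve.

Evaluate F(0, 5, 3) term-by-term (mod 7).
  X**2 ↦ 1·0·1·1 = 0
  X*Y ↦ 1·0·5·1 = 0
  -3*X*Z ↦ -3·0·1·3 = 0
  3*Y**2 ↦ 3·1·25·1 = 75
  3*Y*Z ↦ 3·1·5·3 = 45
  Z**2 ↦ 1·1·1·9 = 9
Sum: F(0, 5, 3) = (0) + (0) + (0) + (75) + (45) + (9) = 129.
Reducing mod 7: 129 ≡ 3 (mod 7).
Since F(a, b, c) ≡ 3 ≠ 0 (mod 7), P does NOT lie on the curve.


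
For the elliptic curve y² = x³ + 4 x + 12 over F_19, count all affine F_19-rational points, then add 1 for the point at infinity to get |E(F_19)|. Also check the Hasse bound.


Affine points = {(1, 6), (1, 13), (2, 3), (2, 16), (4, 4), (4, 15), (5, 9), (5, 10), (6, 9), (6, 10), (8, 9), (8, 10), (9, 6), (9, 13), (10, 8), (10, 11), (11, 0), (13, 0), (14, 0), (16, 7), (16, 12), (18, 8), (18, 11)}; affine count = 23; |E(F_19)| = 24.

Discriminant check: Δ ∝ 4a³ + 27b² = 4·4³ + 27·12² = 4·64 + 27·144 ≡ 2 (mod 19). Nonzero ⇒ E is nonsingular.
For each x ∈ F_19, compute rhs = x³ + 4·x + 12 mod 19, then count y ∈ F_19 with y² ≡ rhs.
  x = 0: rhs = 12, matching y values: none (0 points).
  x = 1: rhs = 17, matching y values: 6, 13 (2 points).
  x = 2: rhs = 9, matching y values: 3, 16 (2 points).
  x = 3: rhs = 13, matching y values: none (0 points).
  x = 4: rhs = 16, matching y values: 4, 15 (2 points).
  x = 5: rhs = 5, matching y values: 9, 10 (2 points).
  x = 6: rhs = 5, matching y values: 9, 10 (2 points).
  x = 7: rhs = 3, matching y values: none (0 points).
  x = 8: rhs = 5, matching y values: 9, 10 (2 points).
  x = 9: rhs = 17, matching y values: 6, 13 (2 points).
  x = 10: rhs = 7, matching y values: 8, 11 (2 points).
  x = 11: rhs = 0, matching y values: 0 (1 points).
  x = 12: rhs = 2, matching y values: none (0 points).
  x = 13: rhs = 0, matching y values: 0 (1 points).
  x = 14: rhs = 0, matching y values: 0 (1 points).
  x = 15: rhs = 8, matching y values: none (0 points).
  x = 16: rhs = 11, matching y values: 7, 12 (2 points).
  x = 17: rhs = 15, matching y values: none (0 points).
  x = 18: rhs = 7, matching y values: 8, 11 (2 points).
Total affine count: 23.
Full point count |E(F_19)| = 23 + 1 = 24.
Hasse bound: |24 − (19+1)| = |4| = 4 ≤ 2√19 ≈ 8.7178 ✓.


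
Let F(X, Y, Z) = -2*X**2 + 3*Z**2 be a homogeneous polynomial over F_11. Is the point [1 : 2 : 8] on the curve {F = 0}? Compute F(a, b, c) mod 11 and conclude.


F(1,2,8) ≡ 3 (mod 11); P is NOT on the curve.

Evaluate F(1, 2, 8) term-by-term (mod 11).
  -2*X**2 ↦ -2·1·1·1 = -2
  3*Z**2 ↦ 3·1·1·64 = 192
Sum: F(1, 2, 8) = (-2) + (192) = 190.
Reducing mod 11: 190 ≡ 3 (mod 11).
Since F(a, b, c) ≡ 3 ≠ 0 (mod 11), P does NOT lie on the curve.


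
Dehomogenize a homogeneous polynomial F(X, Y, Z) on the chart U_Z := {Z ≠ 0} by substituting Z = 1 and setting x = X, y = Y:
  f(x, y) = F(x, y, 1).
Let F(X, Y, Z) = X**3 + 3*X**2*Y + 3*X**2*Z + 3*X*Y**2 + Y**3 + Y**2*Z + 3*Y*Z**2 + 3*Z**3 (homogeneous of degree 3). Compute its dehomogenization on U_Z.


f(x, y) = x**3 + 3*x**2*y + 3*x**2 + 3*x*y**2 + y**3 + y**2 + 3*y + 3

On U_Z we set Z = 1. Each monomial c·X^i·Y^j·Z^k in F becomes c·x^i·y^j·1^k = c·x^i·y^j.
Substituting Z = 1: F(X, Y, 1) = x**3 + 3*x**2*y + 3*x**2 + 3*x*y**2 + y**3 + y**2 + 3*y + 3.
Note: deg(f) ≤ deg(F) = 3; strict inequality happens when F is divisible by Z (lost terms).


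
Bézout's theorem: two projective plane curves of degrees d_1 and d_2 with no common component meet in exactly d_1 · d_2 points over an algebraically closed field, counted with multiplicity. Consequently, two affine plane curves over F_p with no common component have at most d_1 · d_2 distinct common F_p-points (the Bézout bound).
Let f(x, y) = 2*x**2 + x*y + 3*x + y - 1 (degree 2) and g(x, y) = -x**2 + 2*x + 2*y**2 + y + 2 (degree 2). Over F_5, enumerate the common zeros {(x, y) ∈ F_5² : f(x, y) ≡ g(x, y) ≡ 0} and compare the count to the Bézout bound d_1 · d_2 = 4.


Common zeros: {(0, 1)}; count = 1; Bézout bound = 4.

deg(f) = 2, deg(g) = 2, so Bézout bound = 4.
Scan x ∈ F_5. For each x, list the y ∈ F_5 with f(x, y) ≡ 0 and those with g(x, y) ≡ 0 (mod 5); the common zeros in that column are the intersection.
  x = 0: f ≡ 0 at y ∈ {1}; g ≡ 0 at y ∈ {1}; common: {1}.
  x = 1: f ≡ 0 at y ∈ {3}; g ≡ 0 at y ∈ ∅; common: ∅.
  x = 2: f ≡ 0 at y ∈ {4}; g ≡ 0 at y ∈ {1}; common: ∅.
  x = 3: f ≡ 0 at y ∈ {1}; g ≡ 0 at y ∈ {3, 4}; common: ∅.
  x = 4: f ≡ 0 at y ∈ ∅; g ≡ 0 at y ∈ {3, 4}; common: ∅.
Collecting: common zeros = {(0, 1)}, so the count is 1.
Comparison with the Bézout bound: 1 ≤ 4 = deg(f)·deg(g), as expected for curves with no common component (the affine F_5-count falls short of the bound because intersections may lie at infinity, over extension fields, or carry multiplicity).
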